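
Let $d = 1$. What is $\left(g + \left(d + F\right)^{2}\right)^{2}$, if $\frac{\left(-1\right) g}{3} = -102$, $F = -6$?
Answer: $109561$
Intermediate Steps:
$g = 306$ ($g = \left(-3\right) \left(-102\right) = 306$)
$\left(g + \left(d + F\right)^{2}\right)^{2} = \left(306 + \left(1 - 6\right)^{2}\right)^{2} = \left(306 + \left(-5\right)^{2}\right)^{2} = \left(306 + 25\right)^{2} = 331^{2} = 109561$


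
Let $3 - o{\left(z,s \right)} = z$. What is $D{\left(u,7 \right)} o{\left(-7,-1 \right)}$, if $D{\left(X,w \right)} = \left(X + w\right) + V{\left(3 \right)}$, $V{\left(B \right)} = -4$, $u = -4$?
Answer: $-10$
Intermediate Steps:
$o{\left(z,s \right)} = 3 - z$
$D{\left(X,w \right)} = -4 + X + w$ ($D{\left(X,w \right)} = \left(X + w\right) - 4 = -4 + X + w$)
$D{\left(u,7 \right)} o{\left(-7,-1 \right)} = \left(-4 - 4 + 7\right) \left(3 - -7\right) = - (3 + 7) = \left(-1\right) 10 = -10$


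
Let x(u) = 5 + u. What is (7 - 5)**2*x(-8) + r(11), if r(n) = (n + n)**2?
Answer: 472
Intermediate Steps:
r(n) = 4*n**2 (r(n) = (2*n)**2 = 4*n**2)
(7 - 5)**2*x(-8) + r(11) = (7 - 5)**2*(5 - 8) + 4*11**2 = 2**2*(-3) + 4*121 = 4*(-3) + 484 = -12 + 484 = 472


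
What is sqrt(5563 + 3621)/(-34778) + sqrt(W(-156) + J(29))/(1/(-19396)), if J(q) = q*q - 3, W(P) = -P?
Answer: -19396*sqrt(994) - 2*sqrt(574)/17389 ≈ -6.1151e+5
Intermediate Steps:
J(q) = -3 + q**2 (J(q) = q**2 - 3 = -3 + q**2)
sqrt(5563 + 3621)/(-34778) + sqrt(W(-156) + J(29))/(1/(-19396)) = sqrt(5563 + 3621)/(-34778) + sqrt(-1*(-156) + (-3 + 29**2))/(1/(-19396)) = sqrt(9184)*(-1/34778) + sqrt(156 + (-3 + 841))/(-1/19396) = (4*sqrt(574))*(-1/34778) + sqrt(156 + 838)*(-19396) = -2*sqrt(574)/17389 + sqrt(994)*(-19396) = -2*sqrt(574)/17389 - 19396*sqrt(994) = -19396*sqrt(994) - 2*sqrt(574)/17389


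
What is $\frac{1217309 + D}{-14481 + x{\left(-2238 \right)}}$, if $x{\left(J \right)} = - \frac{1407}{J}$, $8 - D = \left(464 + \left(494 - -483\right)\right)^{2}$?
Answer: $\frac{640936344}{10802357} \approx 59.333$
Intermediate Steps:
$D = -2076473$ ($D = 8 - \left(464 + \left(494 - -483\right)\right)^{2} = 8 - \left(464 + \left(494 + 483\right)\right)^{2} = 8 - \left(464 + 977\right)^{2} = 8 - 1441^{2} = 8 - 2076481 = -2076473$)
$\frac{1217309 + D}{-14481 + x{\left(-2238 \right)}} = \frac{1217309 - 2076473}{-14481 - \frac{1407}{-2238}} = - \frac{859164}{-14481 - - \frac{469}{746}} = - \frac{859164}{-14481 + \frac{469}{746}} = - \frac{859164}{- \frac{10802357}{746}} = \left(-859164\right) \left(- \frac{746}{10802357}\right) = \frac{640936344}{10802357}$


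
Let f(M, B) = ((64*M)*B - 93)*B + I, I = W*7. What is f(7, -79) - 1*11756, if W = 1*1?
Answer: 2791566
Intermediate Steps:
W = 1
I = 7 (I = 1*7 = 7)
f(M, B) = 7 + B*(-93 + 64*B*M) (f(M, B) = ((64*M)*B - 93)*B + 7 = (64*B*M - 93)*B + 7 = (-93 + 64*B*M)*B + 7 = B*(-93 + 64*B*M) + 7 = 7 + B*(-93 + 64*B*M))
f(7, -79) - 1*11756 = (7 - 93*(-79) + 64*7*(-79)²) - 1*11756 = (7 + 7347 + 64*7*6241) - 11756 = (7 + 7347 + 2795968) - 11756 = 2803322 - 11756 = 2791566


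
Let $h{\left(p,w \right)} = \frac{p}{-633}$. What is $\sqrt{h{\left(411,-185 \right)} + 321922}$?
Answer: $\frac{\sqrt{14332260455}}{211} \approx 567.38$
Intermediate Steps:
$h{\left(p,w \right)} = - \frac{p}{633}$ ($h{\left(p,w \right)} = p \left(- \frac{1}{633}\right) = - \frac{p}{633}$)
$\sqrt{h{\left(411,-185 \right)} + 321922} = \sqrt{\left(- \frac{1}{633}\right) 411 + 321922} = \sqrt{- \frac{137}{211} + 321922} = \sqrt{\frac{67925405}{211}} = \frac{\sqrt{14332260455}}{211}$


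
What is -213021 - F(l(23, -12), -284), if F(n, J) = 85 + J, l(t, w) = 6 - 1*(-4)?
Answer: -212822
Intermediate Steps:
l(t, w) = 10 (l(t, w) = 6 + 4 = 10)
-213021 - F(l(23, -12), -284) = -213021 - (85 - 284) = -213021 - 1*(-199) = -213021 + 199 = -212822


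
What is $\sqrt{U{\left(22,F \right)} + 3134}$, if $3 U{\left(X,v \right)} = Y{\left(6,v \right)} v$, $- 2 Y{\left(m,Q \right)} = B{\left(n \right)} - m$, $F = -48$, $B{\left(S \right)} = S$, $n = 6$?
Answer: $\sqrt{3134} \approx 55.982$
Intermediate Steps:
$Y{\left(m,Q \right)} = -3 + \frac{m}{2}$ ($Y{\left(m,Q \right)} = - \frac{6 - m}{2} = -3 + \frac{m}{2}$)
$U{\left(X,v \right)} = 0$ ($U{\left(X,v \right)} = \frac{\left(-3 + \frac{1}{2} \cdot 6\right) v}{3} = \frac{\left(-3 + 3\right) v}{3} = \frac{0 v}{3} = \frac{1}{3} \cdot 0 = 0$)
$\sqrt{U{\left(22,F \right)} + 3134} = \sqrt{0 + 3134} = \sqrt{3134}$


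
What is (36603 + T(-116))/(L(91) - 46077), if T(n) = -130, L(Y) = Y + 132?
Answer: -36473/45854 ≈ -0.79542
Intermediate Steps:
L(Y) = 132 + Y
(36603 + T(-116))/(L(91) - 46077) = (36603 - 130)/((132 + 91) - 46077) = 36473/(223 - 46077) = 36473/(-45854) = 36473*(-1/45854) = -36473/45854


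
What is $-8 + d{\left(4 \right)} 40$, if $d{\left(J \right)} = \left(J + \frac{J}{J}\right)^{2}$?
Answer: $992$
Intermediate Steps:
$d{\left(J \right)} = \left(1 + J\right)^{2}$ ($d{\left(J \right)} = \left(J + 1\right)^{2} = \left(1 + J\right)^{2}$)
$-8 + d{\left(4 \right)} 40 = -8 + \left(1 + 4\right)^{2} \cdot 40 = -8 + 5^{2} \cdot 40 = -8 + 25 \cdot 40 = -8 + 1000 = 992$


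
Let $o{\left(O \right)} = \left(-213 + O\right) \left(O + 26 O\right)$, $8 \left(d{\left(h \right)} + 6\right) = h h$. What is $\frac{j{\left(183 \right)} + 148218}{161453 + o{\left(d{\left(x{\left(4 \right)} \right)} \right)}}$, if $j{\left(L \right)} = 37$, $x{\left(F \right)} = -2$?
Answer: $\frac{593020}{775601} \approx 0.76459$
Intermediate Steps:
$d{\left(h \right)} = -6 + \frac{h^{2}}{8}$ ($d{\left(h \right)} = -6 + \frac{h h}{8} = -6 + \frac{h^{2}}{8}$)
$o{\left(O \right)} = 27 O \left(-213 + O\right)$ ($o{\left(O \right)} = \left(-213 + O\right) 27 O = 27 O \left(-213 + O\right)$)
$\frac{j{\left(183 \right)} + 148218}{161453 + o{\left(d{\left(x{\left(4 \right)} \right)} \right)}} = \frac{37 + 148218}{161453 + 27 \left(-6 + \frac{\left(-2\right)^{2}}{8}\right) \left(-213 - \left(6 - \frac{\left(-2\right)^{2}}{8}\right)\right)} = \frac{148255}{161453 + 27 \left(-6 + \frac{1}{8} \cdot 4\right) \left(-213 + \left(-6 + \frac{1}{8} \cdot 4\right)\right)} = \frac{148255}{161453 + 27 \left(-6 + \frac{1}{2}\right) \left(-213 + \left(-6 + \frac{1}{2}\right)\right)} = \frac{148255}{161453 + 27 \left(- \frac{11}{2}\right) \left(-213 - \frac{11}{2}\right)} = \frac{148255}{161453 + 27 \left(- \frac{11}{2}\right) \left(- \frac{437}{2}\right)} = \frac{148255}{161453 + \frac{129789}{4}} = \frac{148255}{\frac{775601}{4}} = 148255 \cdot \frac{4}{775601} = \frac{593020}{775601}$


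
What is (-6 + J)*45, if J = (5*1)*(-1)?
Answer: -495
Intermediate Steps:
J = -5 (J = 5*(-1) = -5)
(-6 + J)*45 = (-6 - 5)*45 = -11*45 = -495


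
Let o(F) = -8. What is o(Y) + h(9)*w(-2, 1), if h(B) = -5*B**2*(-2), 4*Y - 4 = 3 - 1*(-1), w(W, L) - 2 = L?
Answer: 2422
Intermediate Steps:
w(W, L) = 2 + L
Y = 2 (Y = 1 + (3 - 1*(-1))/4 = 1 + (3 + 1)/4 = 1 + (1/4)*4 = 1 + 1 = 2)
h(B) = 10*B**2
o(Y) + h(9)*w(-2, 1) = -8 + (10*9**2)*(2 + 1) = -8 + (10*81)*3 = -8 + 810*3 = -8 + 2430 = 2422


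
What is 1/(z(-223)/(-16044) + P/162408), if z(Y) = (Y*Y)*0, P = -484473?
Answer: -54136/161491 ≈ -0.33523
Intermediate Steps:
z(Y) = 0 (z(Y) = Y**2*0 = 0)
1/(z(-223)/(-16044) + P/162408) = 1/(0/(-16044) - 484473/162408) = 1/(0*(-1/16044) - 484473*1/162408) = 1/(0 - 161491/54136) = 1/(-161491/54136) = -54136/161491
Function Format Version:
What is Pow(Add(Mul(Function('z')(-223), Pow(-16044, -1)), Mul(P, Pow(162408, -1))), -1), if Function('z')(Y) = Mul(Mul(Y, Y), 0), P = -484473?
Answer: Rational(-54136, 161491) ≈ -0.33523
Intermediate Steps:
Function('z')(Y) = 0 (Function('z')(Y) = Mul(Pow(Y, 2), 0) = 0)
Pow(Add(Mul(Function('z')(-223), Pow(-16044, -1)), Mul(P, Pow(162408, -1))), -1) = Pow(Add(Mul(0, Pow(-16044, -1)), Mul(-484473, Pow(162408, -1))), -1) = Pow(Add(Mul(0, Rational(-1, 16044)), Mul(-484473, Rational(1, 162408))), -1) = Pow(Add(0, Rational(-161491, 54136)), -1) = Pow(Rational(-161491, 54136), -1) = Rational(-54136, 161491)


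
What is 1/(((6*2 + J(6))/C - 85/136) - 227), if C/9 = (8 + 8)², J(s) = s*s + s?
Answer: -128/29133 ≈ -0.0043936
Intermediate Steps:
J(s) = s + s² (J(s) = s² + s = s + s²)
C = 2304 (C = 9*(8 + 8)² = 9*16² = 9*256 = 2304)
1/(((6*2 + J(6))/C - 85/136) - 227) = 1/(((6*2 + 6*(1 + 6))/2304 - 85/136) - 227) = 1/(((12 + 6*7)*(1/2304) - 85*1/136) - 227) = 1/(((12 + 42)*(1/2304) - 5/8) - 227) = 1/((54*(1/2304) - 5/8) - 227) = 1/((3/128 - 5/8) - 227) = 1/(-77/128 - 227) = 1/(-29133/128) = -128/29133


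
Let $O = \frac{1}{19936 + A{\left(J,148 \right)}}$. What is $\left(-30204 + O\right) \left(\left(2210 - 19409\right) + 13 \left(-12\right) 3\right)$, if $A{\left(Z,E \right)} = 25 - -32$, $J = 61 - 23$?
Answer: $\frac{10668546043857}{19993} \approx 5.3361 \cdot 10^{8}$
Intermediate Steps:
$J = 38$
$A{\left(Z,E \right)} = 57$ ($A{\left(Z,E \right)} = 25 + 32 = 57$)
$O = \frac{1}{19993}$ ($O = \frac{1}{19936 + 57} = \frac{1}{19993} \approx 5.0017 \cdot 10^{-5}$)
$\left(-30204 + O\right) \left(\left(2210 - 19409\right) + 13 \left(-12\right) 3\right) = \left(-30204 + \frac{1}{19993}\right) \left(\left(2210 - 19409\right) + 13 \left(-12\right) 3\right) = - \frac{603868571 \left(-17199 - 468\right)}{19993} = \left(- \frac{603868571}{19993}\right) \left(-17667\right) = \frac{10668546043857}{19993}$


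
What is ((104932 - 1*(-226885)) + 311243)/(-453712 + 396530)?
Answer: -321530/28591 ≈ -11.246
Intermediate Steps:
((104932 - 1*(-226885)) + 311243)/(-453712 + 396530) = ((104932 + 226885) + 311243)/(-57182) = (331817 + 311243)*(-1/57182) = 643060*(-1/57182) = -321530/28591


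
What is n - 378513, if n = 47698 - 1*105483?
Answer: -436298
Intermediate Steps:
n = -57785 (n = 47698 - 105483 = -57785)
n - 378513 = -57785 - 378513 = -436298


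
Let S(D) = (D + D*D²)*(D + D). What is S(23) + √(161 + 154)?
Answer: 560740 + 3*√35 ≈ 5.6076e+5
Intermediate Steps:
S(D) = 2*D*(D + D³) (S(D) = (D + D³)*(2*D) = 2*D*(D + D³))
S(23) + √(161 + 154) = 2*23²*(1 + 23²) + √(161 + 154) = 2*529*(1 + 529) + √315 = 2*529*530 + 3*√35 = 560740 + 3*√35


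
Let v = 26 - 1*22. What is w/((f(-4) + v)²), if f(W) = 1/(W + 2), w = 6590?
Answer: 26360/49 ≈ 537.96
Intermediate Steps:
v = 4 (v = 26 - 22 = 4)
f(W) = 1/(2 + W)
w/((f(-4) + v)²) = 6590/((1/(2 - 4) + 4)²) = 6590/((1/(-2) + 4)²) = 6590/((-½ + 4)²) = 6590/((7/2)²) = 6590/(49/4) = 6590*(4/49) = 26360/49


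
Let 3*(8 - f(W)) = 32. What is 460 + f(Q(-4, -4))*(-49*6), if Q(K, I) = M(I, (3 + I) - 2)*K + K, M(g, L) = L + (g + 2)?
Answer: 1244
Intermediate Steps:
M(g, L) = 2 + L + g (M(g, L) = L + (2 + g) = 2 + L + g)
Q(K, I) = K + K*(3 + 2*I) (Q(K, I) = (2 + ((3 + I) - 2) + I)*K + K = (2 + (1 + I) + I)*K + K = (3 + 2*I)*K + K = K*(3 + 2*I) + K = K + K*(3 + 2*I))
f(W) = -8/3 (f(W) = 8 - 1/3*32 = 8 - 32/3 = -8/3)
460 + f(Q(-4, -4))*(-49*6) = 460 - (-392)*6/3 = 460 - 8/3*(-294) = 460 + 784 = 1244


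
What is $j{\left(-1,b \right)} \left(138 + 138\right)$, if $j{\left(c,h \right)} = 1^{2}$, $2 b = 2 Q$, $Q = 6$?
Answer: $276$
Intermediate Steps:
$b = 6$ ($b = \frac{2 \cdot 6}{2} = \frac{1}{2} \cdot 12 = 6$)
$j{\left(c,h \right)} = 1$
$j{\left(-1,b \right)} \left(138 + 138\right) = 1 \left(138 + 138\right) = 1 \cdot 276 = 276$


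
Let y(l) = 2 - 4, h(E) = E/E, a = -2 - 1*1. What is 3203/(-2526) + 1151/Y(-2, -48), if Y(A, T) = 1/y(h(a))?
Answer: -5818055/2526 ≈ -2303.3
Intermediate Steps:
a = -3 (a = -2 - 1 = -3)
h(E) = 1
y(l) = -2
Y(A, T) = -1/2 (Y(A, T) = 1/(-2) = -1/2)
3203/(-2526) + 1151/Y(-2, -48) = 3203/(-2526) + 1151/(-1/2) = 3203*(-1/2526) + 1151*(-2) = -3203/2526 - 2302 = -5818055/2526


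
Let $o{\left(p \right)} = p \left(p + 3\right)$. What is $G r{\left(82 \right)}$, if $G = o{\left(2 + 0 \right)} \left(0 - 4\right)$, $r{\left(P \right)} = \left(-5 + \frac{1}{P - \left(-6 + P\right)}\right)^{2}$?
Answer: $- \frac{8410}{9} \approx -934.44$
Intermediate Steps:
$o{\left(p \right)} = p \left(3 + p\right)$
$r{\left(P \right)} = \frac{841}{36}$ ($r{\left(P \right)} = \left(-5 + \frac{1}{6}\right)^{2} = \left(- \frac{29}{6}\right)^{2} = \frac{841}{36}$)
$G = -40$ ($G = \left(2 + 0\right) \left(3 + \left(2 + 0\right)\right) \left(0 - 4\right) = 2 \left(3 + 2\right) \left(-4\right) = 2 \cdot 5 \left(-4\right) = 10 \left(-4\right) = -40$)
$G r{\left(82 \right)} = \left(-40\right) \frac{841}{36} = - \frac{8410}{9}$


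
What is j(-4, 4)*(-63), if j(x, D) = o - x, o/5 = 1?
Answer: -567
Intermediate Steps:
o = 5 (o = 5*1 = 5)
j(x, D) = 5 - x
j(-4, 4)*(-63) = (5 - 1*(-4))*(-63) = (5 + 4)*(-63) = 9*(-63) = -567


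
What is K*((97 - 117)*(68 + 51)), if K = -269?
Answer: 640220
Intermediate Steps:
K*((97 - 117)*(68 + 51)) = -269*(97 - 117)*(68 + 51) = -(-5380)*119 = -269*(-2380) = 640220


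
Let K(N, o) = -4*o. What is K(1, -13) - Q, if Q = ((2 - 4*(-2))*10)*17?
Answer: -1648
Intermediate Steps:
Q = 1700 (Q = ((2 + 8)*10)*17 = (10*10)*17 = 100*17 = 1700)
K(1, -13) - Q = -4*(-13) - 1*1700 = 52 - 1700 = -1648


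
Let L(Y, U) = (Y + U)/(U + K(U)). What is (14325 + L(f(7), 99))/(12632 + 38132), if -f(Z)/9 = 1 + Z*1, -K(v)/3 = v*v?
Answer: 6663171/23612512 ≈ 0.28219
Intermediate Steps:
K(v) = -3*v² (K(v) = -3*v*v = -3*v²)
f(Z) = -9 - 9*Z (f(Z) = -9*(1 + Z*1) = -9*(1 + Z) = -9 - 9*Z)
L(Y, U) = (U + Y)/(U - 3*U²) (L(Y, U) = (Y + U)/(U - 3*U²) = (U + Y)/(U - 3*U²))
(14325 + L(f(7), 99))/(12632 + 38132) = (14325 + (-1*99 - (-9 - 9*7))/(99*(-1 + 3*99)))/(12632 + 38132) = (14325 + (-99 - (-9 - 63))/(99*(-1 + 297)))/50764 = (14325 + (1/99)*(-99 - 1*(-72))/296)*(1/50764) = (14325 + (1/99)*(1/296)*(-99 + 72))*(1/50764) = (14325 + (1/99)*(1/296)*(-27))*(1/50764) = (14325 - 3/3256)*(1/50764) = (46642197/3256)*(1/50764) = 6663171/23612512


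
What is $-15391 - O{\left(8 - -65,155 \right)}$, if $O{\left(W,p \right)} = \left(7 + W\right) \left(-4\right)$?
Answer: $-15071$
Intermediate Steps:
$O{\left(W,p \right)} = -28 - 4 W$
$-15391 - O{\left(8 - -65,155 \right)} = -15391 - \left(-28 - 4 \left(8 - -65\right)\right) = -15391 - \left(-28 - 4 \left(8 + 65\right)\right) = -15391 - \left(-28 - 292\right) = -15391 - -320 = -15391 + 320 = -15071$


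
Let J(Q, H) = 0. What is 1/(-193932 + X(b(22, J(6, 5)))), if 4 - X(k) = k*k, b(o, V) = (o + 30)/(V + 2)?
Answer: -1/194604 ≈ -5.1386e-6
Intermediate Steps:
b(o, V) = (30 + o)/(2 + V)
X(k) = 4 - k² (X(k) = 4 - k*k = 4 - k²)
1/(-193932 + X(b(22, J(6, 5)))) = 1/(-193932 + (4 - ((30 + 22)/(2 + 0))²)) = 1/(-193932 + (4 - (52/2)²)) = 1/(-193932 + (4 - ((½)*52)²)) = 1/(-193932 + (4 - 1*26²)) = 1/(-193932 + (4 - 1*676)) = 1/(-193932 + (4 - 676)) = 1/(-193932 - 672) = 1/(-194604) = -1/194604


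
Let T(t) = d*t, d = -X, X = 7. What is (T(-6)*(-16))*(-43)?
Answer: 28896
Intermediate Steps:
d = -7 (d = -1*7 = -7)
T(t) = -7*t
(T(-6)*(-16))*(-43) = (-7*(-6)*(-16))*(-43) = (42*(-16))*(-43) = -672*(-43) = 28896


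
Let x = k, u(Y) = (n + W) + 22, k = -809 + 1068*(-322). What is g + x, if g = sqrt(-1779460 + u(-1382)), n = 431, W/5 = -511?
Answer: -344705 + I*sqrt(1781562) ≈ -3.4471e+5 + 1334.8*I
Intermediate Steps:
W = -2555 (W = 5*(-511) = -2555)
k = -344705 (k = -809 - 343896 = -344705)
u(Y) = -2102 (u(Y) = (431 - 2555) + 22 = -2124 + 22 = -2102)
x = -344705
g = I*sqrt(1781562) (g = sqrt(-1779460 - 2102) = sqrt(-1781562) = I*sqrt(1781562) ≈ 1334.8*I)
g + x = I*sqrt(1781562) - 344705 = -344705 + I*sqrt(1781562)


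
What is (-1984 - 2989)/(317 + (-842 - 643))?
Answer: 4973/1168 ≈ 4.2577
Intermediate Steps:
(-1984 - 2989)/(317 + (-842 - 643)) = -4973/(317 - 1485) = -4973/(-1168) = -4973*(-1/1168) = 4973/1168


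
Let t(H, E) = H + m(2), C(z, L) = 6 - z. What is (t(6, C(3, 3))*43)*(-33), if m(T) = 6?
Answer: -17028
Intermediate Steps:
t(H, E) = 6 + H (t(H, E) = H + 6 = 6 + H)
(t(6, C(3, 3))*43)*(-33) = ((6 + 6)*43)*(-33) = (12*43)*(-33) = 516*(-33) = -17028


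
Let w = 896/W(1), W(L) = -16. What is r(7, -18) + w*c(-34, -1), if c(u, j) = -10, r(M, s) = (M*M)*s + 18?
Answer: -304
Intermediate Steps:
r(M, s) = 18 + s*M² (r(M, s) = M²*s + 18 = s*M² + 18 = 18 + s*M²)
w = -56 (w = 896/(-16) = 896*(-1/16) = -56)
r(7, -18) + w*c(-34, -1) = (18 - 18*7²) - 56*(-10) = (18 - 18*49) + 560 = (18 - 882) + 560 = -864 + 560 = -304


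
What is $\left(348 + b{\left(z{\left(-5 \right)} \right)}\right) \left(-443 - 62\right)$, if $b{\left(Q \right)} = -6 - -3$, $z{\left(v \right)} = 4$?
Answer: $-174225$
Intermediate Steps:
$b{\left(Q \right)} = -3$ ($b{\left(Q \right)} = -6 + 3 = -3$)
$\left(348 + b{\left(z{\left(-5 \right)} \right)}\right) \left(-443 - 62\right) = \left(348 - 3\right) \left(-443 - 62\right) = 345 \left(-505\right) = -174225$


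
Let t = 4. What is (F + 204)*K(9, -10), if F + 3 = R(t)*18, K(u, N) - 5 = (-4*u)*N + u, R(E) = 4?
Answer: 102102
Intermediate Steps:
K(u, N) = 5 + u - 4*N*u (K(u, N) = 5 + ((-4*u)*N + u) = 5 + (-4*N*u + u) = 5 + (u - 4*N*u) = 5 + u - 4*N*u)
F = 69 (F = -3 + 4*18 = -3 + 72 = 69)
(F + 204)*K(9, -10) = (69 + 204)*(5 + 9 - 4*(-10)*9) = 273*(5 + 9 + 360) = 273*374 = 102102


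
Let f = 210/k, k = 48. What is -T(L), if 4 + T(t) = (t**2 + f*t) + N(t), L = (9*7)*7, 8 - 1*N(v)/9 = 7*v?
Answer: -1349563/8 ≈ -1.6870e+5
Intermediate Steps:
f = 35/8 (f = 210/48 = 210*(1/48) = 35/8 ≈ 4.3750)
N(v) = 72 - 63*v
L = 441 (L = 63*7 = 441)
T(t) = 68 + t**2 - 469*t/8 (T(t) = -4 + ((t**2 + 35*t/8) + (72 - 63*t)) = -4 + (72 + t**2 - 469*t/8) = 68 + t**2 - 469*t/8)
-T(L) = -(68 + 441**2 - 469/8*441) = -(68 + 194481 - 206829/8) = -1*1349563/8 = -1349563/8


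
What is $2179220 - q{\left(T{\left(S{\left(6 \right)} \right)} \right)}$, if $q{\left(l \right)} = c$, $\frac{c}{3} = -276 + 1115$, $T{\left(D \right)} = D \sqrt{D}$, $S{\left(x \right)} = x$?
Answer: $2176703$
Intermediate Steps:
$T{\left(D \right)} = D^{\frac{3}{2}}$
$c = 2517$ ($c = 3 \left(-276 + 1115\right) = 3 \cdot 839 = 2517$)
$q{\left(l \right)} = 2517$
$2179220 - q{\left(T{\left(S{\left(6 \right)} \right)} \right)} = 2179220 - 2517 = 2176703$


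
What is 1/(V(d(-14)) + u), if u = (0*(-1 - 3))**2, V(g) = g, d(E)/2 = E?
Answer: -1/28 ≈ -0.035714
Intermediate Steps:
d(E) = 2*E
u = 0 (u = (0*(-4))**2 = 0**2 = 0)
1/(V(d(-14)) + u) = 1/(2*(-14) + 0) = 1/(-28 + 0) = 1/(-28) = -1/28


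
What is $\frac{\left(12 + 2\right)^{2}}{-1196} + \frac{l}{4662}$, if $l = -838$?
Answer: $- \frac{239500}{696969} \approx -0.34363$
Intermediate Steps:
$\frac{\left(12 + 2\right)^{2}}{-1196} + \frac{l}{4662} = \frac{\left(12 + 2\right)^{2}}{-1196} - \frac{838}{4662} = 14^{2} \left(- \frac{1}{1196}\right) - \frac{419}{2331} = 196 \left(- \frac{1}{1196}\right) - \frac{419}{2331} = - \frac{49}{299} - \frac{419}{2331} = - \frac{239500}{696969}$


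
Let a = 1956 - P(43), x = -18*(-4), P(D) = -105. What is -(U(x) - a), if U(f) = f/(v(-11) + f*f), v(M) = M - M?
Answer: 148391/72 ≈ 2061.0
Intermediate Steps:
v(M) = 0
x = 72
U(f) = 1/f (U(f) = f/(0 + f*f) = f/(0 + f²) = f/(f²) = f/f² = 1/f)
a = 2061 (a = 1956 - 1*(-105) = 1956 + 105 = 2061)
-(U(x) - a) = -(1/72 - 1*2061) = -(1/72 - 2061) = -1*(-148391/72) = 148391/72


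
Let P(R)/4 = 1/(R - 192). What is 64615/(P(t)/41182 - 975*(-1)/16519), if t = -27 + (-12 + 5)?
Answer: 2483550435079855/2268596906 ≈ 1.0948e+6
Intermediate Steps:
t = -34 (t = -27 - 7 = -34)
P(R) = 4/(-192 + R) (P(R) = 4/(R - 192) = 4/(-192 + R))
64615/(P(t)/41182 - 975*(-1)/16519) = 64615/((4/(-192 - 34))/41182 - 975*(-1)/16519) = 64615/((4/(-226))*(1/41182) + 975*(1/16519)) = 64615/((4*(-1/226))*(1/41182) + 975/16519) = 64615/(-2/113*1/41182 + 975/16519) = 64615/(-1/2326783 + 975/16519) = 64615/(2268596906/38436128377) = 64615*(38436128377/2268596906) = 2483550435079855/2268596906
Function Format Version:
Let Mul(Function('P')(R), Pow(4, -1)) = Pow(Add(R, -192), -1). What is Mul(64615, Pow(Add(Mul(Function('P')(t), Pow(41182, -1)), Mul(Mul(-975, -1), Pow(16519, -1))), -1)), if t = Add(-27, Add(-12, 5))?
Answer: Rational(2483550435079855, 2268596906) ≈ 1.0948e+6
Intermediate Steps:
t = -34 (t = Add(-27, -7) = -34)
Function('P')(R) = Mul(4, Pow(Add(-192, R), -1)) (Function('P')(R) = Mul(4, Pow(Add(R, -192), -1)) = Mul(4, Pow(Add(-192, R), -1)))
Mul(64615, Pow(Add(Mul(Function('P')(t), Pow(41182, -1)), Mul(Mul(-975, -1), Pow(16519, -1))), -1)) = Mul(64615, Pow(Add(Mul(Mul(4, Pow(Add(-192, -34), -1)), Pow(41182, -1)), Mul(Mul(-975, -1), Pow(16519, -1))), -1)) = Mul(64615, Pow(Add(Mul(Mul(4, Pow(-226, -1)), Rational(1, 41182)), Mul(975, Rational(1, 16519))), -1)) = Mul(64615, Pow(Add(Mul(Mul(4, Rational(-1, 226)), Rational(1, 41182)), Rational(975, 16519)), -1)) = Mul(64615, Pow(Add(Mul(Rational(-2, 113), Rational(1, 41182)), Rational(975, 16519)), -1)) = Mul(64615, Pow(Add(Rational(-1, 2326783), Rational(975, 16519)), -1)) = Mul(64615, Pow(Rational(2268596906, 38436128377), -1)) = Mul(64615, Rational(38436128377, 2268596906)) = Rational(2483550435079855, 2268596906)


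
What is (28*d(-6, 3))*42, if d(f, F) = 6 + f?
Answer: 0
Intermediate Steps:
(28*d(-6, 3))*42 = (28*(6 - 6))*42 = (28*0)*42 = 0*42 = 0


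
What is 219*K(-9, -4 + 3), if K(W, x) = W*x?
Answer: 1971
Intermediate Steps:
219*K(-9, -4 + 3) = 219*(-9*(-4 + 3)) = 219*(-9*(-1)) = 219*9 = 1971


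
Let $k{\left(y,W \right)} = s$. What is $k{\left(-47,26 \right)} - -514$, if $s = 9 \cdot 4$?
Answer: $550$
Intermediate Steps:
$s = 36$
$k{\left(y,W \right)} = 36$
$k{\left(-47,26 \right)} - -514 = 36 - -514 = 36 + 514 = 550$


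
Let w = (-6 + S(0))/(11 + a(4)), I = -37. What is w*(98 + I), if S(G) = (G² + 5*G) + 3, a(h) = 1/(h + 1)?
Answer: -915/56 ≈ -16.339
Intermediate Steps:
a(h) = 1/(1 + h)
S(G) = 3 + G² + 5*G
w = -15/56 (w = (-6 + (3 + 0² + 5*0))/(11 + 1/(1 + 4)) = (-6 + (3 + 0 + 0))/(11 + 1/5) = (-6 + 3)/(11 + ⅕) = -3/56/5 = -3*5/56 = -15/56 ≈ -0.26786)
w*(98 + I) = -15*(98 - 37)/56 = -15/56*61 = -915/56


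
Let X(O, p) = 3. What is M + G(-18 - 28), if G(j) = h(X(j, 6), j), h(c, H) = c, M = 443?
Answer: 446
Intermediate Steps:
G(j) = 3
M + G(-18 - 28) = 443 + 3 = 446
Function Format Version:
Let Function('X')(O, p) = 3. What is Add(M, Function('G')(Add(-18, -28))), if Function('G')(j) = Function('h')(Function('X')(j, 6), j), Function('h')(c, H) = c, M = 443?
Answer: 446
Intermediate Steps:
Function('G')(j) = 3
Add(M, Function('G')(Add(-18, -28))) = Add(443, 3) = 446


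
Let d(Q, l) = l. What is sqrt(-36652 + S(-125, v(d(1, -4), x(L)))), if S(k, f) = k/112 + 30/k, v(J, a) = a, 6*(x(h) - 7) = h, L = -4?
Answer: I*sqrt(718405779)/140 ≈ 191.45*I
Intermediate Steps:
x(h) = 7 + h/6
S(k, f) = 30/k + k/112 (S(k, f) = k*(1/112) + 30/k = k/112 + 30/k = 30/k + k/112)
sqrt(-36652 + S(-125, v(d(1, -4), x(L)))) = sqrt(-36652 + (30/(-125) + (1/112)*(-125))) = sqrt(-36652 + (30*(-1/125) - 125/112)) = sqrt(-36652 + (-6/25 - 125/112)) = sqrt(-36652 - 3797/2800) = sqrt(-102629397/2800) = I*sqrt(718405779)/140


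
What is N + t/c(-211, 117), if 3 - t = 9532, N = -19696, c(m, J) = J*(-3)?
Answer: -531059/27 ≈ -19669.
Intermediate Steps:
c(m, J) = -3*J
t = -9529 (t = 3 - 1*9532 = 3 - 9532 = -9529)
N + t/c(-211, 117) = -19696 - 9529/((-3*117)) = -19696 - 9529/(-351) = -19696 - 9529*(-1/351) = -19696 + 733/27 = -531059/27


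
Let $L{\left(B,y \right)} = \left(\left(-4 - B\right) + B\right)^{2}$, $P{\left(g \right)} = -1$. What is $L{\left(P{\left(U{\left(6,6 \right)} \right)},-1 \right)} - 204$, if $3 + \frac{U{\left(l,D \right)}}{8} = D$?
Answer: $-188$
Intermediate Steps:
$U{\left(l,D \right)} = -24 + 8 D$
$L{\left(B,y \right)} = 16$ ($L{\left(B,y \right)} = \left(-4\right)^{2} = 16$)
$L{\left(P{\left(U{\left(6,6 \right)} \right)},-1 \right)} - 204 = 16 - 204 = -188$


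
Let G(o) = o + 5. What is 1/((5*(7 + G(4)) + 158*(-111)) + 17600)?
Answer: 1/142 ≈ 0.0070423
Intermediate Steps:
G(o) = 5 + o
1/((5*(7 + G(4)) + 158*(-111)) + 17600) = 1/((5*(7 + (5 + 4)) + 158*(-111)) + 17600) = 1/((5*(7 + 9) - 17538) + 17600) = 1/((5*16 - 17538) + 17600) = 1/((80 - 17538) + 17600) = 1/(-17458 + 17600) = 1/142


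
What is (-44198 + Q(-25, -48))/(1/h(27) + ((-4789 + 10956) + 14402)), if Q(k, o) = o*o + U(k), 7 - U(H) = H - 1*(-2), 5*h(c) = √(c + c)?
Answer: -46499433264/22846523069 + 627960*√6/22846523069 ≈ -2.0352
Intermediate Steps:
h(c) = √2*√c/5 (h(c) = √(c + c)/5 = √(2*c)/5 = (√2*√c)/5 = √2*√c/5)
U(H) = 5 - H (U(H) = 7 - (H - 1*(-2)) = 7 - (H + 2) = 7 - (2 + H) = 7 + (-2 - H) = 5 - H)
Q(k, o) = 5 + o² - k (Q(k, o) = o*o + (5 - k) = o² + (5 - k) = 5 + o² - k)
(-44198 + Q(-25, -48))/(1/h(27) + ((-4789 + 10956) + 14402)) = (-44198 + (5 + (-48)² - 1*(-25)))/(1/(√2*√27/5) + ((-4789 + 10956) + 14402)) = (-44198 + (5 + 2304 + 25))/(1/(√2*(3*√3)/5) + (6167 + 14402)) = (-44198 + 2334)/(1/(3*√6/5) + 20569) = -41864/(5*√6/18 + 20569) = -41864/(20569 + 5*√6/18)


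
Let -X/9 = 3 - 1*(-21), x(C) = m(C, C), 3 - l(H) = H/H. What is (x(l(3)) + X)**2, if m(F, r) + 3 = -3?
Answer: 49284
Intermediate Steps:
m(F, r) = -6 (m(F, r) = -3 - 3 = -6)
l(H) = 2 (l(H) = 3 - H/H = 3 - 1*1 = 3 - 1 = 2)
x(C) = -6
X = -216 (X = -9*(3 - 1*(-21)) = -9*(3 + 21) = -9*24 = -216)
(x(l(3)) + X)**2 = (-6 - 216)**2 = (-222)**2 = 49284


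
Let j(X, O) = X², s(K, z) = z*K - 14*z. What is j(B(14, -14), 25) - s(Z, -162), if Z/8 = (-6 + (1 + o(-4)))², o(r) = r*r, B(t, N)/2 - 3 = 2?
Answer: 154648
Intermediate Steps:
B(t, N) = 10 (B(t, N) = 6 + 2*2 = 6 + 4 = 10)
o(r) = r²
Z = 968 (Z = 8*(-6 + (1 + (-4)²))² = 8*(-6 + (1 + 16))² = 8*(-6 + 17)² = 8*11² = 8*121 = 968)
s(K, z) = -14*z + K*z (s(K, z) = K*z - 14*z = -14*z + K*z)
j(B(14, -14), 25) - s(Z, -162) = 10² - (-162)*(-14 + 968) = 100 - (-162)*954 = 100 - 1*(-154548) = 100 + 154548 = 154648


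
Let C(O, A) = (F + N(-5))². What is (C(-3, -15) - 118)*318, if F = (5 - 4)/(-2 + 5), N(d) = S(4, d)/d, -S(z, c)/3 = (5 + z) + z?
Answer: -1236596/75 ≈ -16488.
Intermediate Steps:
S(z, c) = -15 - 6*z (S(z, c) = -3*((5 + z) + z) = -3*(5 + 2*z) = -15 - 6*z)
N(d) = -39/d (N(d) = (-15 - 6*4)/d = (-15 - 24)/d = -39/d)
F = ⅓ (F = 1/3 = 1*(⅓) = ⅓ ≈ 0.33333)
C(O, A) = 14884/225 (C(O, A) = (⅓ - 39/(-5))² = (⅓ - 39*(-⅕))² = (⅓ + 39/5)² = (122/15)² = 14884/225)
(C(-3, -15) - 118)*318 = (14884/225 - 118)*318 = -11666/225*318 = -1236596/75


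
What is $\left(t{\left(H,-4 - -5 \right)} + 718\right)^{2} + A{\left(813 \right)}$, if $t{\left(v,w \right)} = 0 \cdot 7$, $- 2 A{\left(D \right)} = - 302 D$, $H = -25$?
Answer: $638287$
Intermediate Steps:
$A{\left(D \right)} = 151 D$ ($A{\left(D \right)} = - \frac{\left(-302\right) D}{2} = 151 D$)
$t{\left(v,w \right)} = 0$
$\left(t{\left(H,-4 - -5 \right)} + 718\right)^{2} + A{\left(813 \right)} = \left(0 + 718\right)^{2} + 151 \cdot 813 = 718^{2} + 122763 = 515524 + 122763 = 638287$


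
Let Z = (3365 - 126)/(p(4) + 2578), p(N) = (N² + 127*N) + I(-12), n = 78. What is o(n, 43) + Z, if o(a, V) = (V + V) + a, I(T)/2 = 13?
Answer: 516231/3128 ≈ 165.04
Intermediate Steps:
I(T) = 26 (I(T) = 2*13 = 26)
p(N) = 26 + N² + 127*N (p(N) = (N² + 127*N) + 26 = 26 + N² + 127*N)
o(a, V) = a + 2*V (o(a, V) = 2*V + a = a + 2*V)
Z = 3239/3128 (Z = (3365 - 126)/((26 + 4² + 127*4) + 2578) = 3239/((26 + 16 + 508) + 2578) = 3239/(550 + 2578) = 3239/3128 ≈ 1.0355)
o(n, 43) + Z = (78 + 2*43) + 3239/3128 = (78 + 86) + 3239/3128 = 164 + 3239/3128 = 516231/3128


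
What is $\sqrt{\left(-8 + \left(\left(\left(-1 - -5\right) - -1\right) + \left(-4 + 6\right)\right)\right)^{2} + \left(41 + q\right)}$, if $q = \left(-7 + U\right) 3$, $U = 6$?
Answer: $\sqrt{39} \approx 6.245$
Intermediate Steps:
$q = -3$ ($q = \left(-7 + 6\right) 3 = \left(-1\right) 3 = -3$)
$\sqrt{\left(-8 + \left(\left(\left(-1 - -5\right) - -1\right) + \left(-4 + 6\right)\right)\right)^{2} + \left(41 + q\right)} = \sqrt{\left(-8 + \left(\left(\left(-1 - -5\right) - -1\right) + \left(-4 + 6\right)\right)\right)^{2} + \left(41 - 3\right)} = \sqrt{\left(-8 + \left(\left(\left(-1 + 5\right) + 1\right) + 2\right)\right)^{2} + 38} = \sqrt{\left(-8 + \left(\left(4 + 1\right) + 2\right)\right)^{2} + 38} = \sqrt{\left(-8 + \left(5 + 2\right)\right)^{2} + 38} = \sqrt{\left(-8 + 7\right)^{2} + 38} = \sqrt{\left(-1\right)^{2} + 38} = \sqrt{1 + 38} = \sqrt{39}$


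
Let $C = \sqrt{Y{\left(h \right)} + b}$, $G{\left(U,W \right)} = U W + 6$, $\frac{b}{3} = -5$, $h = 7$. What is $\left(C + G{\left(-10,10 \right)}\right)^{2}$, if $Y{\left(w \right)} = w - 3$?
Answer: $\left(94 - i \sqrt{11}\right)^{2} \approx 8825.0 - 623.53 i$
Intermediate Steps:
$b = -15$ ($b = 3 \left(-5\right) = -15$)
$Y{\left(w \right)} = -3 + w$ ($Y{\left(w \right)} = w - 3 = -3 + w$)
$G{\left(U,W \right)} = 6 + U W$
$C = i \sqrt{11}$ ($C = \sqrt{\left(-3 + 7\right) - 15} = \sqrt{4 - 15} = \sqrt{-11} = i \sqrt{11} \approx 3.3166 i$)
$\left(C + G{\left(-10,10 \right)}\right)^{2} = \left(i \sqrt{11} + \left(6 - 100\right)\right)^{2} = \left(i \sqrt{11} - 94\right)^{2} = \left(-94 + i \sqrt{11}\right)^{2}$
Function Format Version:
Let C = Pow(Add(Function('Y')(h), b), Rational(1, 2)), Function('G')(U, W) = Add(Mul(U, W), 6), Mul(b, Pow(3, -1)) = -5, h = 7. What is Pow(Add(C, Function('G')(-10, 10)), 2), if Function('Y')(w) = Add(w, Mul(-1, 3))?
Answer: Pow(Add(94, Mul(-1, I, Pow(11, Rational(1, 2)))), 2) ≈ Add(8825.0, Mul(-623.53, I))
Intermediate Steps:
b = -15 (b = Mul(3, -5) = -15)
Function('Y')(w) = Add(-3, w) (Function('Y')(w) = Add(w, -3) = Add(-3, w))
Function('G')(U, W) = Add(6, Mul(U, W))
C = Mul(I, Pow(11, Rational(1, 2))) (C = Pow(Add(Add(-3, 7), -15), Rational(1, 2)) = Pow(Add(4, -15), Rational(1, 2)) = Pow(-11, Rational(1, 2)) = Mul(I, Pow(11, Rational(1, 2))) ≈ Mul(3.3166, I))
Pow(Add(C, Function('G')(-10, 10)), 2) = Pow(Add(Mul(I, Pow(11, Rational(1, 2))), Add(6, Mul(-10, 10))), 2) = Pow(Add(Mul(I, Pow(11, Rational(1, 2))), Add(6, -100)), 2) = Pow(Add(Mul(I, Pow(11, Rational(1, 2))), -94), 2) = Pow(Add(-94, Mul(I, Pow(11, Rational(1, 2)))), 2)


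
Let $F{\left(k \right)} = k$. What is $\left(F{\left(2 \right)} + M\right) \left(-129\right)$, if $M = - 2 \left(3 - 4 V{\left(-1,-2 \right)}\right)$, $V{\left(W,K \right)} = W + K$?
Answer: $3612$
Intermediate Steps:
$V{\left(W,K \right)} = K + W$
$M = -30$ ($M = - 2 \left(3 - 4 \left(-2 - 1\right)\right) = - 2 \left(3 - -12\right) = - 2 \left(3 + 12\right) = \left(-2\right) 15 = -30$)
$\left(F{\left(2 \right)} + M\right) \left(-129\right) = \left(2 - 30\right) \left(-129\right) = \left(-28\right) \left(-129\right) = 3612$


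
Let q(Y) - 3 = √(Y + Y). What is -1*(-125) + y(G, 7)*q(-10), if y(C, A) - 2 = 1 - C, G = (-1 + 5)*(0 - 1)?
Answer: 146 + 14*I*√5 ≈ 146.0 + 31.305*I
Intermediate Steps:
G = -4 (G = 4*(-1) = -4)
q(Y) = 3 + √2*√Y (q(Y) = 3 + √(Y + Y) = 3 + √(2*Y) = 3 + √2*√Y)
y(C, A) = 3 - C (y(C, A) = 2 + (1 - C) = 3 - C)
-1*(-125) + y(G, 7)*q(-10) = -1*(-125) + (3 - 1*(-4))*(3 + √2*√(-10)) = 125 + (3 + 4)*(3 + √2*(I*√10)) = 125 + 7*(3 + 2*I*√5) = 125 + (21 + 14*I*√5) = 146 + 14*I*√5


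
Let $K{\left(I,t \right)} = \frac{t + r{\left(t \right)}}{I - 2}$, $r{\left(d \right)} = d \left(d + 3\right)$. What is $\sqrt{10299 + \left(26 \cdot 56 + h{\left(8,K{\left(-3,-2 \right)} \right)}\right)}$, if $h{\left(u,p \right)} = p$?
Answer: $\frac{3 \sqrt{32655}}{5} \approx 108.42$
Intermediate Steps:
$r{\left(d \right)} = d \left(3 + d\right)$
$K{\left(I,t \right)} = \frac{t + t \left(3 + t\right)}{-2 + I}$ ($K{\left(I,t \right)} = \frac{t + t \left(3 + t\right)}{I - 2} = \frac{t + t \left(3 + t\right)}{-2 + I}$)
$\sqrt{10299 + \left(26 \cdot 56 + h{\left(8,K{\left(-3,-2 \right)} \right)}\right)} = \sqrt{10299 + \left(26 \cdot 56 - \frac{2 \left(4 - 2\right)}{-2 - 3}\right)} = \sqrt{10299 + \left(1456 - 2 \frac{1}{-5} \cdot 2\right)} = \sqrt{10299 + \left(1456 - \left(- \frac{2}{5}\right) 2\right)} = \sqrt{10299 + \left(1456 + \frac{4}{5}\right)} = \sqrt{10299 + \frac{7284}{5}} = \sqrt{\frac{58779}{5}} = \frac{3 \sqrt{32655}}{5}$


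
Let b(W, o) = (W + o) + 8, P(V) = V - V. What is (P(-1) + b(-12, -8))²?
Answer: 144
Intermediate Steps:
P(V) = 0
b(W, o) = 8 + W + o
(P(-1) + b(-12, -8))² = (0 + (8 - 12 - 8))² = (0 - 12)² = (-12)² = 144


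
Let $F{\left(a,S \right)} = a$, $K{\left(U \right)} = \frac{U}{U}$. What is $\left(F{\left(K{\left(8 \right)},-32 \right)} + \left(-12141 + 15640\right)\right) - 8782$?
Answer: $-5282$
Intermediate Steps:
$K{\left(U \right)} = 1$
$\left(F{\left(K{\left(8 \right)},-32 \right)} + \left(-12141 + 15640\right)\right) - 8782 = \left(1 + \left(-12141 + 15640\right)\right) - 8782 = \left(1 + 3499\right) - 8782 = 3500 - 8782 = -5282$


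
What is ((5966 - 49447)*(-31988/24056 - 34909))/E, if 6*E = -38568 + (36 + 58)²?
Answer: -27386602160289/89404124 ≈ -3.0632e+5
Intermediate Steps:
E = -14866/3 (E = (-38568 + (36 + 58)²)/6 = (-38568 + 94²)/6 = (-38568 + 8836)/6 = (⅙)*(-29732) = -14866/3 ≈ -4955.3)
((5966 - 49447)*(-31988/24056 - 34909))/E = ((5966 - 49447)*(-31988/24056 - 34909))/(-14866/3) = -43481*(-31988*1/24056 - 34909)*(-3/14866) = -43481*(-7997/6014 - 34909)*(-3/14866) = -43481*(-209950723/6014)*(-3/14866) = (9128867386763/6014)*(-3/14866) = -27386602160289/89404124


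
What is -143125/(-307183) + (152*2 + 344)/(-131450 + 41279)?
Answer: 1411852199/3077666477 ≈ 0.45874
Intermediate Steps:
-143125/(-307183) + (152*2 + 344)/(-131450 + 41279) = -143125*(-1/307183) + (304 + 344)/(-90171) = 143125/307183 + 648*(-1/90171) = 143125/307183 - 72/10019 = 1411852199/3077666477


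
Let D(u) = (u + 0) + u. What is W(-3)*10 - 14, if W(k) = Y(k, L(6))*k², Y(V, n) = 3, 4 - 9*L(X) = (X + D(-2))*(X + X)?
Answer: 256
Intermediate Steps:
D(u) = 2*u (D(u) = u + u = 2*u)
L(X) = 4/9 - 2*X*(-4 + X)/9 (L(X) = 4/9 - (X + 2*(-2))*(X + X)/9 = 4/9 - (X - 4)*2*X/9 = 4/9 - (-4 + X)*2*X/9 = 4/9 - 2*X*(-4 + X)/9)
W(k) = 3*k²
W(-3)*10 - 14 = (3*(-3)²)*10 - 14 = (3*9)*10 - 14 = 27*10 - 14 = 270 - 14 = 256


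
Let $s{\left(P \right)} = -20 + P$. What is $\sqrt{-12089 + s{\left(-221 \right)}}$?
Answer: $3 i \sqrt{1370} \approx 111.04 i$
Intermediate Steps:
$\sqrt{-12089 + s{\left(-221 \right)}} = \sqrt{-12089 - 241} = \sqrt{-12330} = 3 i \sqrt{1370}$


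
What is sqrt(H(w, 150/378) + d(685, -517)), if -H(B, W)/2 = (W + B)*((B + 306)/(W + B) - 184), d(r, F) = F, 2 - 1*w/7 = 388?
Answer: I*sqrt(436552501)/21 ≈ 994.94*I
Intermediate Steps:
w = -2702 (w = 14 - 7*388 = 14 - 2716 = -2702)
H(B, W) = -2*(-184 + (306 + B)/(B + W))*(B + W) (H(B, W) = -2*(W + B)*((B + 306)/(W + B) - 184) = -2*(B + W)*((306 + B)/(B + W) - 184) = -2*(B + W)*(-184 + (306 + B)/(B + W)) = -2*(-184 + (306 + B)/(B + W))*(B + W))
sqrt(H(w, 150/378) + d(685, -517)) = sqrt((-612 + 366*(-2702) + 368*(150/378)) - 517) = sqrt((-612 - 988932 + 368*(150*(1/378))) - 517) = sqrt((-612 - 988932 + 368*(25/63)) - 517) = sqrt((-612 - 988932 + 9200/63) - 517) = sqrt(-62332072/63 - 517) = sqrt(-62364643/63) = I*sqrt(436552501)/21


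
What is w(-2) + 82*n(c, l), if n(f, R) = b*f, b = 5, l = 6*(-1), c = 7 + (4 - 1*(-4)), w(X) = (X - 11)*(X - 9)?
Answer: 6293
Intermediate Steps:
w(X) = (-11 + X)*(-9 + X)
c = 15 (c = 7 + (4 + 4) = 7 + 8 = 15)
l = -6
n(f, R) = 5*f
w(-2) + 82*n(c, l) = (99 + (-2)**2 - 20*(-2)) + 82*(5*15) = (99 + 4 + 40) + 82*75 = 143 + 6150 = 6293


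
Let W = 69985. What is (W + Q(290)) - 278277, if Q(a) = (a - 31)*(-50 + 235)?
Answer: -160377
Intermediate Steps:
Q(a) = -5735 + 185*a (Q(a) = (-31 + a)*185 = -5735 + 185*a)
(W + Q(290)) - 278277 = (69985 + (-5735 + 185*290)) - 278277 = (69985 + (-5735 + 53650)) - 278277 = (69985 + 47915) - 278277 = 117900 - 278277 = -160377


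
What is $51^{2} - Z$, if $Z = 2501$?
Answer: $100$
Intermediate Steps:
$51^{2} - Z = 51^{2} - 2501 = 2601 - 2501 = 100$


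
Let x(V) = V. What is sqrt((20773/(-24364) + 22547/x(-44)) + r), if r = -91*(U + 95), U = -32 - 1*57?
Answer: 2*I*sqrt(1188817436279)/67001 ≈ 32.547*I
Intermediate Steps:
U = -89 (U = -32 - 57 = -89)
r = -546 (r = -91*(-89 + 95) = -91*6 = -546)
sqrt((20773/(-24364) + 22547/x(-44)) + r) = sqrt((20773/(-24364) + 22547/(-44)) - 546) = sqrt((20773*(-1/24364) + 22547*(-1/44)) - 546) = sqrt((-20773/24364 - 22547/44) - 546) = sqrt(-34390570/67001 - 546) = sqrt(-70973116/67001) = 2*I*sqrt(1188817436279)/67001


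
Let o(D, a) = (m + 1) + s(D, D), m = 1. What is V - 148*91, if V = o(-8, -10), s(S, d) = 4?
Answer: -13462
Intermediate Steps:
o(D, a) = 6 (o(D, a) = (1 + 1) + 4 = 2 + 4 = 6)
V = 6
V - 148*91 = 6 - 148*91 = 6 - 13468 = -13462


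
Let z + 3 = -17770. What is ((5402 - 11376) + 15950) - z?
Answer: 27749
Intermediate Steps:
z = -17773 (z = -3 - 17770 = -17773)
((5402 - 11376) + 15950) - z = ((5402 - 11376) + 15950) - 1*(-17773) = (-5974 + 15950) + 17773 = 9976 + 17773 = 27749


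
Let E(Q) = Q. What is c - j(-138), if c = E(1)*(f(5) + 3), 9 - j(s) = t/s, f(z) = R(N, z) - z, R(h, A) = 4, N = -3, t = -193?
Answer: -773/138 ≈ -5.6014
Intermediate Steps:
f(z) = 4 - z
j(s) = 9 + 193/s (j(s) = 9 - (-193)/s = 9 + 193/s)
c = 2 (c = 1*((4 - 1*5) + 3) = 1*((4 - 5) + 3) = 1*(-1 + 3) = 1*2 = 2)
c - j(-138) = 2 - (9 + 193/(-138)) = 2 - (9 + 193*(-1/138)) = 2 - (9 - 193/138) = 2 - 1*1049/138 = 2 - 1049/138 = -773/138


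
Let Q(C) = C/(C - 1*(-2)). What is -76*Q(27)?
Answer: -2052/29 ≈ -70.759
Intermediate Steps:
Q(C) = C/(2 + C) (Q(C) = C/(C + 2) = C/(2 + C))
-76*Q(27) = -2052/(2 + 27) = -2052/29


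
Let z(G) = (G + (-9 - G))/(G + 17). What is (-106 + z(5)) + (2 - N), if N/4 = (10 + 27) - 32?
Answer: -2737/22 ≈ -124.41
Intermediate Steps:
N = 20 (N = 4*((10 + 27) - 32) = 4*(37 - 32) = 4*5 = 20)
z(G) = -9/(17 + G)
(-106 + z(5)) + (2 - N) = (-106 - 9/(17 + 5)) + (2 - 1*20) = (-106 - 9/22) + (2 - 20) = (-106 - 9*1/22) - 18 = (-106 - 9/22) - 18 = -2341/22 - 18 = -2737/22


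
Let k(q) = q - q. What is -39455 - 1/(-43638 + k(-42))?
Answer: -1721737289/43638 ≈ -39455.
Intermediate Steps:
k(q) = 0
-39455 - 1/(-43638 + k(-42)) = -39455 - 1/(-43638 + 0) = -39455 - 1/(-43638) = -39455 - 1*(-1/43638) = -39455 + 1/43638 = -1721737289/43638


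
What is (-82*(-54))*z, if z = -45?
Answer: -199260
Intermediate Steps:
(-82*(-54))*z = -82*(-54)*(-45) = 4428*(-45) = -199260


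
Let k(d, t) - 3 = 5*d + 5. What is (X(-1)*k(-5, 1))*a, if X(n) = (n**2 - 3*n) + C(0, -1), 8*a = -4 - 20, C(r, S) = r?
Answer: 204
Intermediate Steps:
a = -3 (a = (-4 - 20)/8 = (1/8)*(-24) = -3)
k(d, t) = 8 + 5*d (k(d, t) = 3 + (5*d + 5) = 3 + (5 + 5*d) = 8 + 5*d)
X(n) = n**2 - 3*n (X(n) = (n**2 - 3*n) + 0 = n**2 - 3*n)
(X(-1)*k(-5, 1))*a = ((-(-3 - 1))*(8 + 5*(-5)))*(-3) = ((-1*(-4))*(8 - 25))*(-3) = (4*(-17))*(-3) = -68*(-3) = 204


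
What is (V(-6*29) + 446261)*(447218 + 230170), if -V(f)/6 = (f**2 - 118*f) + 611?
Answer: 93308164836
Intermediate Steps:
V(f) = -3666 - 6*f**2 + 708*f (V(f) = -6*((f**2 - 118*f) + 611) = -6*(611 + f**2 - 118*f) = -3666 - 6*f**2 + 708*f)
(V(-6*29) + 446261)*(447218 + 230170) = ((-3666 - 6*(-6*29)**2 + 708*(-6*29)) + 446261)*(447218 + 230170) = ((-3666 - 6*(-174)**2 + 708*(-174)) + 446261)*677388 = ((-3666 - 6*30276 - 123192) + 446261)*677388 = ((-3666 - 181656 - 123192) + 446261)*677388 = (-308514 + 446261)*677388 = 137747*677388 = 93308164836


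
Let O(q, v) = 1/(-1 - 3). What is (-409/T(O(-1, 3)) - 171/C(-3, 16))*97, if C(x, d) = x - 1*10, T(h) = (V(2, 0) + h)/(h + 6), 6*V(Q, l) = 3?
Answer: -11845640/13 ≈ -9.1120e+5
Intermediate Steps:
O(q, v) = -¼ (O(q, v) = 1/(-4) = -¼)
V(Q, l) = ½ (V(Q, l) = (⅙)*3 = ½)
T(h) = (½ + h)/(6 + h) (T(h) = (½ + h)/(h + 6) = (½ + h)/(6 + h))
C(x, d) = -10 + x (C(x, d) = x - 10 = -10 + x)
(-409/T(O(-1, 3)) - 171/C(-3, 16))*97 = (-409*(6 - ¼)/(½ - ¼) - 171/(-10 - 3))*97 = (-409/((¼)/(23/4)) - 171/(-13))*97 = (-409/((4/23)*(¼)) - 171*(-1/13))*97 = (-409/1/23 + 171/13)*97 = (-409*23 + 171/13)*97 = (-9407 + 171/13)*97 = -122120/13*97 = -11845640/13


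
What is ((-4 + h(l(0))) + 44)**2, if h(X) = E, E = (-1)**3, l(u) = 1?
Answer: 1521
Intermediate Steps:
E = -1
h(X) = -1
((-4 + h(l(0))) + 44)**2 = ((-4 - 1) + 44)**2 = (-5 + 44)**2 = 39**2 = 1521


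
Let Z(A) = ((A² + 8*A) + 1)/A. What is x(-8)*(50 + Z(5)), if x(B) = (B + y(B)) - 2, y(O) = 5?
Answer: -316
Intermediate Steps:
x(B) = 3 + B (x(B) = (B + 5) - 2 = (5 + B) - 2 = 3 + B)
Z(A) = (1 + A² + 8*A)/A
x(-8)*(50 + Z(5)) = (3 - 8)*(50 + (8 + 5 + 1/5)) = -5*(50 + (8 + 5 + ⅕)) = -5*(50 + 66/5) = -5*316/5 = -316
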